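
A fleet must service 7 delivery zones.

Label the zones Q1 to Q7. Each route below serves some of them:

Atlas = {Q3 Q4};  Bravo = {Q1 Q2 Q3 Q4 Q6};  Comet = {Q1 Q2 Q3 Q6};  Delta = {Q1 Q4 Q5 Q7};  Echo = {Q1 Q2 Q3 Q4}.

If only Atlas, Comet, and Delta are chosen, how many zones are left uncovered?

0

Union of Atlas, Comet, Delta = {Q1, Q2, Q3, Q4, Q5, Q6, Q7} — that's every zone, so 0 are uncovered.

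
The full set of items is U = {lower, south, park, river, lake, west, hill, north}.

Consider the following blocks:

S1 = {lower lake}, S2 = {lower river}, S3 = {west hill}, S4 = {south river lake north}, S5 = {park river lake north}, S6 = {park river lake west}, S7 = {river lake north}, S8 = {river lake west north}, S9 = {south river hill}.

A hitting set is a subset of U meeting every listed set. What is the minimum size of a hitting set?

H = {lower, lake, hill} meets every block (each contains at least one member of H), and |H| = 3.
No choice of 2 items meets every block, so 3 is the minimum.

3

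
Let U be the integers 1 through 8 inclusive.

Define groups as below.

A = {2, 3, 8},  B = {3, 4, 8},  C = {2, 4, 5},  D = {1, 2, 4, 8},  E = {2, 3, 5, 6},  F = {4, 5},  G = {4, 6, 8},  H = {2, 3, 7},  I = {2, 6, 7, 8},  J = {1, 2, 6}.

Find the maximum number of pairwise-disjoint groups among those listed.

2

B, J are pairwise disjoint (B={3,4,8}; J={1,2,6}).
Every remaining group overlaps one of these, and no 3 of the listed groups are pairwise disjoint, so 2 is the maximum.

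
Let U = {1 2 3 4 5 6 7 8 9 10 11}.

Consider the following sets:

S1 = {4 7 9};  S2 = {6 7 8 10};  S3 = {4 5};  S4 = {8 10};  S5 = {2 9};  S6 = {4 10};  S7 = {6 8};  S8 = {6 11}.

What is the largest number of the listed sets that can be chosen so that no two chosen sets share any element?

S3, S4, S5, S8 are pairwise disjoint (S3={4,5}; S4={8,10}; S5={2,9}; S8={6,11}).
Every remaining set overlaps one of these, and no 5 of the listed sets are pairwise disjoint, so 4 is the maximum.

4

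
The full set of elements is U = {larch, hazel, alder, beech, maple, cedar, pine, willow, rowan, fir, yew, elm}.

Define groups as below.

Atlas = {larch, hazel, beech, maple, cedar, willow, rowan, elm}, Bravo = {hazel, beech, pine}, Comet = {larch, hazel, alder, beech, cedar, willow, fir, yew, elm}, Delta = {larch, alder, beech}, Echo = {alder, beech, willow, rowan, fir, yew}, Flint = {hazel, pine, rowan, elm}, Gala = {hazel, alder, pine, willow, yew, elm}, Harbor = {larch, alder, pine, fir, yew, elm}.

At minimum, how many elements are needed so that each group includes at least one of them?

H = {beech, elm} meets every group (each contains at least one member of H), and |H| = 2.
The groups Delta, Flint are pairwise disjoint, so any hitting set needs a separate element for each — at least 2. Hence 2 is optimal.

2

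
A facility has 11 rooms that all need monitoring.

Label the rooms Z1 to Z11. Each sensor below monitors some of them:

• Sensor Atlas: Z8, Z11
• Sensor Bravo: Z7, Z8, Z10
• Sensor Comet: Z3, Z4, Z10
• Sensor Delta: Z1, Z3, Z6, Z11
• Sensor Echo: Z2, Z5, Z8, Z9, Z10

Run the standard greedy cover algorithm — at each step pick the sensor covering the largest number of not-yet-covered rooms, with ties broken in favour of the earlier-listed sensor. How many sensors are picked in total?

Greedy: pick Echo (covers 5 new) → pick Delta (covers 4 new) → pick Bravo (covers 1 new) → pick Comet (covers 1 new). Total picks: 4.

4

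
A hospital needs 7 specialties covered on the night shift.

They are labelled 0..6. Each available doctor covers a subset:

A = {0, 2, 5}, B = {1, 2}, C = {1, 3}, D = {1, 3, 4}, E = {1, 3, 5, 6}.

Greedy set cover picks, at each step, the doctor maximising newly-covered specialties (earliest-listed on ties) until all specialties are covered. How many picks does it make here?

3

Greedy: pick E (covers 4 new) → pick A (covers 2 new) → pick D (covers 1 new). Total picks: 3.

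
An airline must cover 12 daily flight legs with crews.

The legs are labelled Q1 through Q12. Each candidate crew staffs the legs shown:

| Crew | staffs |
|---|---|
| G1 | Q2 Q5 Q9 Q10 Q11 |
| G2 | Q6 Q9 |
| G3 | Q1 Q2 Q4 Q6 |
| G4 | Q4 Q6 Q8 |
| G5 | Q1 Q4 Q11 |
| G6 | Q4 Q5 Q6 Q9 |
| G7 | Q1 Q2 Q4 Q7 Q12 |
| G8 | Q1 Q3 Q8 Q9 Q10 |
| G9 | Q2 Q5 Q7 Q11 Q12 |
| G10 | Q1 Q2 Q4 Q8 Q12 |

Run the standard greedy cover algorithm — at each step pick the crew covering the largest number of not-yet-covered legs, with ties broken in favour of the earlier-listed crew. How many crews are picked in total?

Greedy: pick G1 (covers 5 new) → pick G7 (covers 4 new) → pick G4 (covers 2 new) → pick G8 (covers 1 new). Total picks: 4.
(The true minimum cover uses only 3 crews, so greedy is not optimal here.)

4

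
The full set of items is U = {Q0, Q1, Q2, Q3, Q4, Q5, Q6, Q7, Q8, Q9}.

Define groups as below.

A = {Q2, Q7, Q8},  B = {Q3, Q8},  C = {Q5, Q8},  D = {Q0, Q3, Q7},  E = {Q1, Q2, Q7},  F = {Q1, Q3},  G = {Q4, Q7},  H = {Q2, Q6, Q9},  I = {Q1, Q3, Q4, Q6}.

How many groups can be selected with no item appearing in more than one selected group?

4

C, F, G, H are pairwise disjoint (C={Q5,Q8}; F={Q1,Q3}; G={Q4,Q7}; H={Q2,Q6,Q9}).
Every remaining group overlaps one of these, and no 5 of the listed groups are pairwise disjoint, so 4 is the maximum.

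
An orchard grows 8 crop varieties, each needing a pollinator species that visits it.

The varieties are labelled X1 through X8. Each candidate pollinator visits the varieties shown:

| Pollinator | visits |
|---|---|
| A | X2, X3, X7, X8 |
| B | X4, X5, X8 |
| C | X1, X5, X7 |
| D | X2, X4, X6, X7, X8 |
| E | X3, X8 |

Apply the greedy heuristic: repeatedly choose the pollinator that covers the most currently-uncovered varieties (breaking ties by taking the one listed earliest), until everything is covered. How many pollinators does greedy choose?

3

Greedy: pick D (covers 5 new) → pick C (covers 2 new) → pick A (covers 1 new). Total picks: 3.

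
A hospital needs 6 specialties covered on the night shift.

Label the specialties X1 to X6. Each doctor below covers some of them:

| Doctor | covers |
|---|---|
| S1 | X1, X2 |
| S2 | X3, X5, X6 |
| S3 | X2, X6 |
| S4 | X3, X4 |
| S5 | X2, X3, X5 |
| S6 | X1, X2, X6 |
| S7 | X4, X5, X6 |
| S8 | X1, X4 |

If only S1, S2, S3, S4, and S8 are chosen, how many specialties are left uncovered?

0

Union of S1, S2, S3, S4, S8 = {X1, X2, X3, X4, X5, X6} — that's every specialty, so 0 are uncovered.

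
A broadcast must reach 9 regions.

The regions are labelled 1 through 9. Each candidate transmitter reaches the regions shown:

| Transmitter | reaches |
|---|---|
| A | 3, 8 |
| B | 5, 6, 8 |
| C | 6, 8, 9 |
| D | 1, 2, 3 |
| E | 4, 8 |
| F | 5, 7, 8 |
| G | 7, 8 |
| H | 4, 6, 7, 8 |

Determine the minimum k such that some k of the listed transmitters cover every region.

4

B and C and D and H together: B ∪ C ∪ D ∪ H = {1, 2, 3, 4, 5, 6, 7, 8, 9} — every region is covered.
No 3 of the 8 transmitters cover everything (all 56 combinations miss at least one region), so 4 is optimal.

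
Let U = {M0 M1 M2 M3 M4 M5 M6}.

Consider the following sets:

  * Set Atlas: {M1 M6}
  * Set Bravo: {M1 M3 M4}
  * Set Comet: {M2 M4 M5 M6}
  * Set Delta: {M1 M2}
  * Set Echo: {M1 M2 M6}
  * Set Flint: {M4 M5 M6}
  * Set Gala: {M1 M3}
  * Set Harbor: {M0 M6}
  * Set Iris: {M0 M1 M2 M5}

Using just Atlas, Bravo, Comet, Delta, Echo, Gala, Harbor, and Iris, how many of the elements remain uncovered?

Union of Atlas, Bravo, Comet, Delta, Echo, Gala, Harbor, Iris = {M0, M1, M2, M3, M4, M5, M6} — that's every element, so 0 are uncovered.

0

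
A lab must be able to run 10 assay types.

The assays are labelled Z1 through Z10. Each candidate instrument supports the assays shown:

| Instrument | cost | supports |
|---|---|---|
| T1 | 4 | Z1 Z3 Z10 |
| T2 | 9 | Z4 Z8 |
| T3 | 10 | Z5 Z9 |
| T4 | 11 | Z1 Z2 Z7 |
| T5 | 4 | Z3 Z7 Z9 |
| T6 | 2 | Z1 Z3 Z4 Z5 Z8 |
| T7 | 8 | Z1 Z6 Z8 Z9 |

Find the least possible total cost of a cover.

25

T1, T4, T6, T7 together cover every assay (T1 ∪ T4 ∪ T6 ∪ T7 = {Z1, Z2, Z3, Z4, Z5, Z6, Z7, Z8, Z9, Z10}); total cost 4 + 11 + 2 + 8 = 25.
The greedy pick T6, T5, T1, T7, T4 costs 29; no covering selection beats 25.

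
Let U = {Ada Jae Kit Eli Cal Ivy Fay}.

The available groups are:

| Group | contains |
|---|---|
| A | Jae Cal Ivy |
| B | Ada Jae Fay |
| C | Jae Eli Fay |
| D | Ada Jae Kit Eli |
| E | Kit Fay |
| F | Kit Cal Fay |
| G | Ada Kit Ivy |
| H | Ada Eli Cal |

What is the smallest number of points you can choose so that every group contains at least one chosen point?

The 3 points {Ada, Jae, Fay} hit every group.
No choice of 2 points meets every group, so 3 is the minimum.

3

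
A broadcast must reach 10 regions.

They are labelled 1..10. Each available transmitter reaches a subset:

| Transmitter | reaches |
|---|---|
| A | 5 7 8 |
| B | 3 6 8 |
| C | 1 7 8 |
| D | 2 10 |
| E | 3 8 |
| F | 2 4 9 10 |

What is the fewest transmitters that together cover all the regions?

Take {A, B, C, F}. Their union is {1, 2, 3, 4, 5, 6, 7, 8, 9, 10}, which is all 10 regions.
No 3 of the 6 transmitters cover everything (all 20 combinations miss at least one region), so 4 is optimal.

4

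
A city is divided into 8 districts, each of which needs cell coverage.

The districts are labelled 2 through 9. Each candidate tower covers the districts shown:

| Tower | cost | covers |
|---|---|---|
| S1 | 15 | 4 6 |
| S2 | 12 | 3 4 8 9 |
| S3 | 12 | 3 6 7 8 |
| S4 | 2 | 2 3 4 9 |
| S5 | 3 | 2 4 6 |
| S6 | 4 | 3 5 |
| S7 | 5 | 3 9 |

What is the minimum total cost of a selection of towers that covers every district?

S3, S4, S6 together cover every district (S3 ∪ S4 ∪ S6 = {2, 3, 4, 5, 6, 7, 8, 9}); total cost 12 + 2 + 4 = 18.
The greedy pick S4, S5, S6, S3 costs 21; no covering selection beats 18.

18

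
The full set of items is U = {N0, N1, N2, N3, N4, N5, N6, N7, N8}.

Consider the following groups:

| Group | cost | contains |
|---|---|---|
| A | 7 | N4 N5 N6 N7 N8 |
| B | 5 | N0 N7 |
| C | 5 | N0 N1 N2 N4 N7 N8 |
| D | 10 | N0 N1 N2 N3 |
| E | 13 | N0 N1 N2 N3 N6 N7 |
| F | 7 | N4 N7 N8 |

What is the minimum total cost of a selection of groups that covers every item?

A, D together cover every item (A ∪ D = {N0, N1, N2, N3, N4, N5, N6, N7, N8}); total cost 7 + 10 = 17.
The greedy pick C, A, D costs 22; no covering selection beats 17.

17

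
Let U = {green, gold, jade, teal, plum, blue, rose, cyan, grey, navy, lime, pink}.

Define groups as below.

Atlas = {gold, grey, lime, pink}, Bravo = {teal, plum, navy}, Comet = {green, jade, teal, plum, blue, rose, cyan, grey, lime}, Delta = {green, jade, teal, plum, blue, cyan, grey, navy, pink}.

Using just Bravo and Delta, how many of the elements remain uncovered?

3

Union of Bravo, Delta = {green, jade, teal, plum, blue, cyan, grey, navy, pink}.
Not covered: gold, rose, lime — 3 elements.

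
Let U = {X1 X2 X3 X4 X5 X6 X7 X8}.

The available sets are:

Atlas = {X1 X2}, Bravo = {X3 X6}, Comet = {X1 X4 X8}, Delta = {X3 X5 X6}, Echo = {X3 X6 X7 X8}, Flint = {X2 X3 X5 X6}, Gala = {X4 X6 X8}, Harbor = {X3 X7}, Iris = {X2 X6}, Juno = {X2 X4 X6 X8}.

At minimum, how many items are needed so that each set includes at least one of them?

H = {X2, X3, X8} meets every set (each contains at least one member of H), and |H| = 3.
The sets Atlas, Gala, Harbor are pairwise disjoint, so any hitting set needs a separate item for each — at least 3. Hence 3 is optimal.

3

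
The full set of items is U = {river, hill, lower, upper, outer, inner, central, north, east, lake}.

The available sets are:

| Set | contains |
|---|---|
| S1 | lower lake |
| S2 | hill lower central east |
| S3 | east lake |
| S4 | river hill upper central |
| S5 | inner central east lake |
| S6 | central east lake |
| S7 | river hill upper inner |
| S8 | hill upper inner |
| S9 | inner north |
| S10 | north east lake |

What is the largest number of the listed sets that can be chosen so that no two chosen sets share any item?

S3, S4, S9 are pairwise disjoint (S3={east,lake}; S4={river,hill,upper,central}; S9={inner,north}).
Every remaining set overlaps one of these, and no 4 of the listed sets are pairwise disjoint, so 3 is the maximum.

3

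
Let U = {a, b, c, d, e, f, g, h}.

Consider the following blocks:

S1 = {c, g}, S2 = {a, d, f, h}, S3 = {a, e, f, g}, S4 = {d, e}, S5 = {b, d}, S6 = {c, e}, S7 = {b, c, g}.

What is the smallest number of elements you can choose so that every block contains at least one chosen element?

3

Take T = {c, d, g}. Each listed block contains at least one of these, so T is a hitting set of size 3.
No choice of 2 elements meets every block, so 3 is the minimum.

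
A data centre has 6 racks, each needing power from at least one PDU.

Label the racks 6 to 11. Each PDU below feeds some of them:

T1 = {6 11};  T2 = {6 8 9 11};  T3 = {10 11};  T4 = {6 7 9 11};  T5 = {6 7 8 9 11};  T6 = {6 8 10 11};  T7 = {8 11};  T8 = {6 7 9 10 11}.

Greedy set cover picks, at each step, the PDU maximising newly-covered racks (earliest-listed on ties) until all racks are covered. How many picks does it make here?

Greedy: pick T5 (covers 5 new) → pick T3 (covers 1 new). Total picks: 2.

2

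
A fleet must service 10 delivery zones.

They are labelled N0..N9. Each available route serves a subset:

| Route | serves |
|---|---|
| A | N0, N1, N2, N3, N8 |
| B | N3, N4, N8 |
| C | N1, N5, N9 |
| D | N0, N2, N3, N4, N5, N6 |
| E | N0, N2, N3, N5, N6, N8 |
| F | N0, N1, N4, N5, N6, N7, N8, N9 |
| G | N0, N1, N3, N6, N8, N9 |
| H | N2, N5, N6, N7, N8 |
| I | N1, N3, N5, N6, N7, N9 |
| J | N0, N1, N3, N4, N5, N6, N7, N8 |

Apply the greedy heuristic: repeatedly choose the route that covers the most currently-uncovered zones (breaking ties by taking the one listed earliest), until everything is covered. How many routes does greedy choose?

2

Greedy: pick F (covers 8 new) → pick A (covers 2 new). Total picks: 2.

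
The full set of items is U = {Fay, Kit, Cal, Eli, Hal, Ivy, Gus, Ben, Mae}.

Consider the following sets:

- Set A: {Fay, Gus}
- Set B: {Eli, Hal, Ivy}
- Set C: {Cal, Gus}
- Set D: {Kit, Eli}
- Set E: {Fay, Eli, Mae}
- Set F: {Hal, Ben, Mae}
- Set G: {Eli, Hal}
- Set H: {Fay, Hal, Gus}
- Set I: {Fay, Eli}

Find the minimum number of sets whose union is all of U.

5

B, C, D, E, and F cover everything between them: the union {Fay, Kit, Cal, Eli, Hal, Ivy, Gus, Ben, Mae} is all of U.
No 4 of the 9 sets cover everything (all 126 combinations miss at least one item), so 5 is optimal.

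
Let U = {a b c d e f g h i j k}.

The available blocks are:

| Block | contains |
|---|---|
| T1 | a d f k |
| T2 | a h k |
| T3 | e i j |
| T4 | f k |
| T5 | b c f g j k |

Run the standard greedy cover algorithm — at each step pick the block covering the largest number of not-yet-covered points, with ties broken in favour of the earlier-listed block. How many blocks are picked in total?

Greedy: pick T5 (covers 6 new) → pick T1 (covers 2 new) → pick T3 (covers 2 new) → pick T2 (covers 1 new). Total picks: 4.

4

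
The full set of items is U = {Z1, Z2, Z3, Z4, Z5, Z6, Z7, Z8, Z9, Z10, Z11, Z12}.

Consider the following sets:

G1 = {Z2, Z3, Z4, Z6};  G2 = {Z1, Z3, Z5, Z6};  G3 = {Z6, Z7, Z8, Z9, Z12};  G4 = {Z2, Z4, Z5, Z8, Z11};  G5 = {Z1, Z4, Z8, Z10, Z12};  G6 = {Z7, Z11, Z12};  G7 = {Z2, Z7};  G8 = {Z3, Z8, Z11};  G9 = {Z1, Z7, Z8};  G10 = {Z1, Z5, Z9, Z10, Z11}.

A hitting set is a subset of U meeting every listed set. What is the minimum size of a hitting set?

H = {Z6, Z7, Z11, Z12} meets every set (each contains at least one member of H), and |H| = 4.
No choice of 3 items meets every set, so 4 is the minimum.

4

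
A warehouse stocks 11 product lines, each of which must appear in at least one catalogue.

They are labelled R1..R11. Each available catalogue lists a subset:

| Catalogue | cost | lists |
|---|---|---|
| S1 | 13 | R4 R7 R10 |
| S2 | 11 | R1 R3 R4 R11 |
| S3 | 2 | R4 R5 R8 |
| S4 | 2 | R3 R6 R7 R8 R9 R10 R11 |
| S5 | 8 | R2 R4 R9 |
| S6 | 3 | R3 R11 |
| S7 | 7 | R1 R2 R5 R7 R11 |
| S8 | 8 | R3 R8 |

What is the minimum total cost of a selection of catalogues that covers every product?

S3, S4, S7 together cover every product (S3 ∪ S4 ∪ S7 = {R1, R2, R3, R4, R5, R6, R7, R8, R9, R10, R11}); total cost 2 + 2 + 7 = 11.
No covering selection has total cost below 11.

11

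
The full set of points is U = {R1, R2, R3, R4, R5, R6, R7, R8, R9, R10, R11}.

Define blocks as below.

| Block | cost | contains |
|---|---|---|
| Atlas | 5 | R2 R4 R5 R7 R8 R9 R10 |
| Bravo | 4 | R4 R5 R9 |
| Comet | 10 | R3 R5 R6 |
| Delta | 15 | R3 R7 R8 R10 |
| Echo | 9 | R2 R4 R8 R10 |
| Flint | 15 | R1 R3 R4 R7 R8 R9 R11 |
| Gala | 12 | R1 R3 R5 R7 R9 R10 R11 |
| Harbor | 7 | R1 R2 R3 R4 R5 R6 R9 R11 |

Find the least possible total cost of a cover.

Atlas, Harbor together cover every point (Atlas ∪ Harbor = {R1, R2, R3, R4, R5, R6, R7, R8, R9, R10, R11}); total cost 5 + 7 = 12.
No covering selection has total cost below 12.

12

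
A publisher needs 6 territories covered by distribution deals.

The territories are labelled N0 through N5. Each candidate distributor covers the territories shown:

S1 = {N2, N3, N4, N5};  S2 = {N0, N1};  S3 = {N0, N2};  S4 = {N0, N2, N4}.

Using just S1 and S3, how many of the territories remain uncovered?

Union of S1, S3 = {N0, N2, N3, N4, N5}.
Not covered: N1 — 1 territory.

1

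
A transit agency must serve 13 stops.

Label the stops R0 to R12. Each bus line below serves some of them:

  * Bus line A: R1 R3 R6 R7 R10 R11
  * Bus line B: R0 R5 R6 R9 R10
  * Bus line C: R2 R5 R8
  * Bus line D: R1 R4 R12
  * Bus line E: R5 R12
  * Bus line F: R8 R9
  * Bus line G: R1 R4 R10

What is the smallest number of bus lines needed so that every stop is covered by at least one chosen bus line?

A and B and C and D together: A ∪ B ∪ C ∪ D = {R0, R1, R2, R3, R4, R5, R6, R7, R8, R9, R10, R11, R12} — every stop is covered.
Only A contains R3, so A is forced; the remaining 7 stops need at least 3 more bus lines (each remaining bus line adds at most 3) — so at least 4 bus lines are needed, and 4 is optimal.

4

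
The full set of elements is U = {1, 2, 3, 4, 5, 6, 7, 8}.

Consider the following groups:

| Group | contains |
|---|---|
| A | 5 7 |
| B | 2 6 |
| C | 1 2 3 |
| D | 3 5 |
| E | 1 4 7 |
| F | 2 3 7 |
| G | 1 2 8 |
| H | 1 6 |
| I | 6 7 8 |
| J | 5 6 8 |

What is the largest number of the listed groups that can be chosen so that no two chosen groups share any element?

B, D, E are pairwise disjoint (B={2,6}; D={3,5}; E={1,4,7}).
Every remaining group overlaps one of these, and no 4 of the listed groups are pairwise disjoint, so 3 is the maximum.

3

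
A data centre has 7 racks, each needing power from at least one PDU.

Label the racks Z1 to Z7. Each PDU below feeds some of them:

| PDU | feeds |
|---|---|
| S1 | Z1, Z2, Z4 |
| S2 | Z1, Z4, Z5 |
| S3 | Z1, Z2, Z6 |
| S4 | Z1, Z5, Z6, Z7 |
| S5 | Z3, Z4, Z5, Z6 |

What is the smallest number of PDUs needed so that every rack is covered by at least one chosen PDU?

Take {S1, S4, S5}. Their union is {Z1, Z2, Z3, Z4, Z5, Z6, Z7}, which is all 7 racks.
Only S5 contains Z3, so S5 is forced; the remaining 3 racks need at least 2 more PDUs (each remaining PDU adds at most 2) — so at least 3 PDUs are needed, and 3 is optimal.

3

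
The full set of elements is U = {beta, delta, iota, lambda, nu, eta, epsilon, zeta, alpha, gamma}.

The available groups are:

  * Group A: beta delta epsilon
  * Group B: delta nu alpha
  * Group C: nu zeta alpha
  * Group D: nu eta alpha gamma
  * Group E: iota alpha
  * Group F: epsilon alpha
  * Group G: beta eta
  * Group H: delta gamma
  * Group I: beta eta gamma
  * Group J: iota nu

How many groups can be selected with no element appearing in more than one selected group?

4

F, G, H, J are pairwise disjoint (F={epsilon,alpha}; G={beta,eta}; H={delta,gamma}; J={iota,nu}).
Every remaining group overlaps one of these, and no 5 of the listed groups are pairwise disjoint, so 4 is the maximum.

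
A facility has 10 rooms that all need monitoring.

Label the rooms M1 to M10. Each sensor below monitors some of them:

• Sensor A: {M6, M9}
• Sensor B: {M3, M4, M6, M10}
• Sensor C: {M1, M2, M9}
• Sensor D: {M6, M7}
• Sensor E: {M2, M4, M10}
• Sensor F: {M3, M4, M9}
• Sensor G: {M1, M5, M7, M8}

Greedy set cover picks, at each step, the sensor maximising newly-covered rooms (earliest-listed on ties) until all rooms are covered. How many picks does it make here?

3

Greedy: pick B (covers 4 new) → pick G (covers 4 new) → pick C (covers 2 new). Total picks: 3.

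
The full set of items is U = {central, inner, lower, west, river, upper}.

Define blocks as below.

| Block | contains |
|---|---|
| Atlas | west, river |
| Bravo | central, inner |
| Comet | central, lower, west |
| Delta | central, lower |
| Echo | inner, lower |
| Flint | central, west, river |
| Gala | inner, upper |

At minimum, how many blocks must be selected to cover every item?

Take {Echo, Flint, Gala}. Their union is {central, inner, lower, west, river, upper}, which is all 6 items.
Only Gala contains upper, so Gala is forced; the remaining 4 items need at least 2 more blocks (each remaining block adds at most 3) — so at least 3 blocks are needed, and 3 is optimal.

3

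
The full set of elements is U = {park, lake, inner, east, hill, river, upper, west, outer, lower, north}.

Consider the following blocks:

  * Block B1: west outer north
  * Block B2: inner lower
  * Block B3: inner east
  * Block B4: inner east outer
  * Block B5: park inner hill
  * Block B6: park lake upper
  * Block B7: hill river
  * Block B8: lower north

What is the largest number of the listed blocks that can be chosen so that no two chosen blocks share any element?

4

B1, B3, B6, B7 are pairwise disjoint (B1={west,outer,north}; B3={inner,east}; B6={park,lake,upper}; B7={hill,river}).
Every remaining block overlaps one of these, and no 5 of the listed blocks are pairwise disjoint, so 4 is the maximum.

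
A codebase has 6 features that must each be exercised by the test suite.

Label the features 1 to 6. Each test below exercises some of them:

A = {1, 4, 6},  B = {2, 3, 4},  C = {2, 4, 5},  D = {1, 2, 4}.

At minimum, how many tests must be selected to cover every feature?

3

A and B and C together: A ∪ B ∪ C = {1, 2, 3, 4, 5, 6} — every feature is covered.
Only B contains 3, so B is forced; the remaining 3 features need at least 2 more tests (each remaining test adds at most 2) — so at least 3 tests are needed, and 3 is optimal.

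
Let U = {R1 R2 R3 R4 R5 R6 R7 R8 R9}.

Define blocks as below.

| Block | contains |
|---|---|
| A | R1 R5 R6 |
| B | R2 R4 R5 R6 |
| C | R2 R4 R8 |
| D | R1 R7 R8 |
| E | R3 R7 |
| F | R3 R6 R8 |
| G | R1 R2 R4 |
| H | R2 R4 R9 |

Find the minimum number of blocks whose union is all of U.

B and D and E and H together: B ∪ D ∪ E ∪ H = {R1, R2, R3, R4, R5, R6, R7, R8, R9} — every point is covered.
No 3 of the 8 blocks cover everything (all 56 combinations miss at least one point), so 4 is optimal.

4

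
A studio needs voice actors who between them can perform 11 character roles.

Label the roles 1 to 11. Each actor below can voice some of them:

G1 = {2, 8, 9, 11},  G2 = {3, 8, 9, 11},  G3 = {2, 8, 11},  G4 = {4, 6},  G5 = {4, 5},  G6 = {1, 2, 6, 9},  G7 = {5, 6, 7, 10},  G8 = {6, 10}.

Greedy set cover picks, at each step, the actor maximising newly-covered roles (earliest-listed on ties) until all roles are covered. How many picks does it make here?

5

Greedy: pick G1 (covers 4 new) → pick G7 (covers 4 new) → pick G2 (covers 1 new) → pick G4 (covers 1 new) → pick G6 (covers 1 new). Total picks: 5.
(The true minimum cover uses only 4 actors, so greedy is not optimal here.)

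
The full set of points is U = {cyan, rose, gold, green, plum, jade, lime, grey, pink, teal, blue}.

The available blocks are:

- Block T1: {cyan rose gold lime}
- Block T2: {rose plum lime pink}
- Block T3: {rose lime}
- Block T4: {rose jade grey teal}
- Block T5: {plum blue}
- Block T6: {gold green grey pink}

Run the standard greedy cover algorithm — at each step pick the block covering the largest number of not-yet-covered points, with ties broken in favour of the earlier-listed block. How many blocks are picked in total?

Greedy: pick T1 (covers 4 new) → pick T4 (covers 3 new) → pick T2 (covers 2 new) → pick T5 (covers 1 new) → pick T6 (covers 1 new). Total picks: 5.
(The true minimum cover uses only 4 blocks, so greedy is not optimal here.)

5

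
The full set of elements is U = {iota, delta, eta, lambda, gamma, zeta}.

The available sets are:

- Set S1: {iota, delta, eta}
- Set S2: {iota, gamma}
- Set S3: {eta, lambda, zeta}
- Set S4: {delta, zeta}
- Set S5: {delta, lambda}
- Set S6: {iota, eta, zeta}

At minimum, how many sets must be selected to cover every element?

S1, S2, and S3 cover everything between them: the union {iota, delta, eta, lambda, gamma, zeta} is all of U.
Only S2 contains gamma, so S2 is forced; the remaining 4 elements need at least 2 more sets (each remaining set adds at most 3) — so at least 3 sets are needed, and 3 is optimal.

3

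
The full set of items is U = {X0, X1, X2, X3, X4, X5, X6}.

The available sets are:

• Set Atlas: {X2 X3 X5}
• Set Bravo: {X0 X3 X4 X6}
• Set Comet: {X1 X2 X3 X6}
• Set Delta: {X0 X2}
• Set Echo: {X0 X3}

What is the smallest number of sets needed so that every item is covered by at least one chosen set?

Take {Atlas, Bravo, Comet}. Their union is {X0, X1, X2, X3, X4, X5, X6}, which is all 7 items.
Only Comet contains X1, so Comet is forced; the remaining 3 items need at least 2 more sets (each remaining set adds at most 2) — so at least 3 sets are needed, and 3 is optimal.

3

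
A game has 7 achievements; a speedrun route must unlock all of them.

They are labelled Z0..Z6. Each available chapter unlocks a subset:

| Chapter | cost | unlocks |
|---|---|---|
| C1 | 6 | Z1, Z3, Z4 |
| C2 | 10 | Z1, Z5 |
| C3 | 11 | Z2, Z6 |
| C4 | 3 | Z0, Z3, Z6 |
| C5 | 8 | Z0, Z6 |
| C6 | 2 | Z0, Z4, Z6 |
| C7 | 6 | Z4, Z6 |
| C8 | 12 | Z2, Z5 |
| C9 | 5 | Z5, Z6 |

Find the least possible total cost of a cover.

C1, C6, C8 together cover every achievement (C1 ∪ C6 ∪ C8 = {Z0, Z1, Z2, Z3, Z4, Z5, Z6}); total cost 6 + 2 + 12 = 20.
The greedy pick C6, C1, C9, C3 costs 24; no covering selection beats 20.

20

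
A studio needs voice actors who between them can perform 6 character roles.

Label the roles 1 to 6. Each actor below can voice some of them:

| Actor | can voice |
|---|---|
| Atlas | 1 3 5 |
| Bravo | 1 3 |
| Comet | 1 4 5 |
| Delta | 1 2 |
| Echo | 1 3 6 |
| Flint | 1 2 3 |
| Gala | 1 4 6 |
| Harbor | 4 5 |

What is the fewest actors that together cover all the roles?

3

Take {Atlas, Flint, Gala}. Their union is {1, 2, 3, 4, 5, 6}, which is all 6 roles.
No 2 of the 8 actors cover everything (all 28 combinations miss at least one role), so 3 is optimal.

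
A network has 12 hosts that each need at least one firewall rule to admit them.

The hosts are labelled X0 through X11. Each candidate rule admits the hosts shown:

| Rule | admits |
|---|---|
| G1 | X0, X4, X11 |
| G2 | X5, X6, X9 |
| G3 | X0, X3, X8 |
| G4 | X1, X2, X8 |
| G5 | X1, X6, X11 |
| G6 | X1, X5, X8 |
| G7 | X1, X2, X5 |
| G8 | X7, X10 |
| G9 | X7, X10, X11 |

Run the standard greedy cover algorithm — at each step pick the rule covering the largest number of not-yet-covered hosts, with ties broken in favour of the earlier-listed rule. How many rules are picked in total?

5

Greedy: pick G1 (covers 3 new) → pick G2 (covers 3 new) → pick G4 (covers 3 new) → pick G8 (covers 2 new) → pick G3 (covers 1 new). Total picks: 5.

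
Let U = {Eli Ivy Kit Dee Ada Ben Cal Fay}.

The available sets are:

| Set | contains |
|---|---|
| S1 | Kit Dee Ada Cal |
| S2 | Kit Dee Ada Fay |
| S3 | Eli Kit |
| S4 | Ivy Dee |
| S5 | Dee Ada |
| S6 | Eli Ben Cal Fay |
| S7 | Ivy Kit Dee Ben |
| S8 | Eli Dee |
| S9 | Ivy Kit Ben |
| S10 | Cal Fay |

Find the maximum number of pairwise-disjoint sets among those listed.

3

S3, S5, S10 are pairwise disjoint (S3={Eli,Kit}; S5={Dee,Ada}; S10={Cal,Fay}).
Every remaining set overlaps one of these, and no 4 of the listed sets are pairwise disjoint, so 3 is the maximum.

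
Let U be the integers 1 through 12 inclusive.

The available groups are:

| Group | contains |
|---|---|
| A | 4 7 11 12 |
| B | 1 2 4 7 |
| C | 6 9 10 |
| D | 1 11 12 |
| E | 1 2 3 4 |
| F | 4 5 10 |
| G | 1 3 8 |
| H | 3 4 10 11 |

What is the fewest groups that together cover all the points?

Take {B, C, D, F, G}. Their union is {1, 2, 3, 4, 5, 6, 7, 8, 9, 10, 11, 12}, which is all 12 points.
No 4 of the 8 groups cover everything (all 70 combinations miss at least one point), so 5 is optimal.

5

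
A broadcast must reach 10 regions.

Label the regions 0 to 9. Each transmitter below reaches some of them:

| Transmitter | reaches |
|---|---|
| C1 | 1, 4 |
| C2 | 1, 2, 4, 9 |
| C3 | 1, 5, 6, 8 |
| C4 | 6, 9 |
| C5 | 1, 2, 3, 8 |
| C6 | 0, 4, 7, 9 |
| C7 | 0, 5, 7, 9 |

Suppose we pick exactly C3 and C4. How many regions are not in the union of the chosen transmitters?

5

Union of C3, C4 = {1, 5, 6, 8, 9}.
Not covered: 0, 2, 3, 4, 7 — 5 regions.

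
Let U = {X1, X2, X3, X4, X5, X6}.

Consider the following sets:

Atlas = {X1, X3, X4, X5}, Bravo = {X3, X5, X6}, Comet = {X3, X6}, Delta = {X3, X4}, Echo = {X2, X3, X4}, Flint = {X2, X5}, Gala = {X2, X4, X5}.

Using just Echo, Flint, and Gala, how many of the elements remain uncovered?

Union of Echo, Flint, Gala = {X2, X3, X4, X5}.
Not covered: X1, X6 — 2 elements.

2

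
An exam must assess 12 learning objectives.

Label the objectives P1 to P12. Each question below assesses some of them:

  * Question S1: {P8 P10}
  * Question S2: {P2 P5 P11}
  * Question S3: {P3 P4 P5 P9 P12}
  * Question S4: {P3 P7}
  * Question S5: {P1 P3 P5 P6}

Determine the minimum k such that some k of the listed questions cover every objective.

5

S1 and S2 and S3 and S4 and S5 together: S1 ∪ S2 ∪ S3 ∪ S4 ∪ S5 = {P1, P2, P3, P4, P5, P6, P7, P8, P9, P10, P11, P12} — every objective is covered.
Only S3 contains P4, so S3 is forced; the remaining 7 objectives need at least 4 more questions (each remaining question adds at most 2) — so at least 5 questions are needed, and 5 is optimal.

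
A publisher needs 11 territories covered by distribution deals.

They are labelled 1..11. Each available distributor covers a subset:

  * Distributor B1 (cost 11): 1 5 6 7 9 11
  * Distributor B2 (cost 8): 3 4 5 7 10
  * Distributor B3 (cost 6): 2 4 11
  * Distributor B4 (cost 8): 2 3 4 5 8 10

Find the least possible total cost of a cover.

19

B1, B4 together cover every territory (B1 ∪ B4 = {1, 2, 3, 4, 5, 6, 7, 8, 9, 10, 11}); total cost 11 + 8 = 19.
No covering selection has total cost below 19.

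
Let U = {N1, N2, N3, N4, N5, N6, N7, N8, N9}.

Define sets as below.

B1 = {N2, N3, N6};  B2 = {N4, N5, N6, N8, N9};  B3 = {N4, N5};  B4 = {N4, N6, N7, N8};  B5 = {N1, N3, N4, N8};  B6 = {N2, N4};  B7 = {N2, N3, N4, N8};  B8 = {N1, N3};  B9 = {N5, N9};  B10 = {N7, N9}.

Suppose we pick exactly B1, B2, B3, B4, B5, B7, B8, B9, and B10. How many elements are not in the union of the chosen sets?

0

Union of B1, B2, B3, B4, B5, B7, B8, B9, B10 = {N1, N2, N3, N4, N5, N6, N7, N8, N9} — that's every element, so 0 are uncovered.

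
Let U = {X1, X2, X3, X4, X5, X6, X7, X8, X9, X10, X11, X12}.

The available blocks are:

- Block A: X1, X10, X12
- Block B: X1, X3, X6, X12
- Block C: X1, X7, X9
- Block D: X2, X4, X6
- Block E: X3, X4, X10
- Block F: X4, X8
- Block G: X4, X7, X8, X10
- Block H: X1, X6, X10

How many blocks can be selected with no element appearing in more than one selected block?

C, F are pairwise disjoint (C={X1,X7,X9}; F={X4,X8}).
Every remaining block overlaps one of these, and no 3 of the listed blocks are pairwise disjoint, so 2 is the maximum.

2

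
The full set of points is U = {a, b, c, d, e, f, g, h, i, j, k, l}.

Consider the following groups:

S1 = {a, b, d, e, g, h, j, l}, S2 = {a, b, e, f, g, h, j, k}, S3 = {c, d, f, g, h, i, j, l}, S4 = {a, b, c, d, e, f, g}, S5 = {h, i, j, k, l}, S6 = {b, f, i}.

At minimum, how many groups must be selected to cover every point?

2

S4 and S5 cover everything between them: the union {a, b, c, d, e, f, g, h, i, j, k, l} is all of U.
No single group has all 12 points (the largest, S1, has 8), so 2 is optimal.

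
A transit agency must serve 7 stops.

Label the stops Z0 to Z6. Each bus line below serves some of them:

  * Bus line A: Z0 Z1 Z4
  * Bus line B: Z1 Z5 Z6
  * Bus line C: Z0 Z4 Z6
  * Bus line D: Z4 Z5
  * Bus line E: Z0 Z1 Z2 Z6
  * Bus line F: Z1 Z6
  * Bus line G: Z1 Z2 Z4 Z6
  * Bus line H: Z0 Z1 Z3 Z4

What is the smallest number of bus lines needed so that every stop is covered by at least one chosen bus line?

3

B and G and H together: B ∪ G ∪ H = {Z0, Z1, Z2, Z3, Z4, Z5, Z6} — every stop is covered.
Only H contains Z3, so H is forced; the remaining 3 stops need at least 2 more bus lines (each remaining bus line adds at most 2) — so at least 3 bus lines are needed, and 3 is optimal.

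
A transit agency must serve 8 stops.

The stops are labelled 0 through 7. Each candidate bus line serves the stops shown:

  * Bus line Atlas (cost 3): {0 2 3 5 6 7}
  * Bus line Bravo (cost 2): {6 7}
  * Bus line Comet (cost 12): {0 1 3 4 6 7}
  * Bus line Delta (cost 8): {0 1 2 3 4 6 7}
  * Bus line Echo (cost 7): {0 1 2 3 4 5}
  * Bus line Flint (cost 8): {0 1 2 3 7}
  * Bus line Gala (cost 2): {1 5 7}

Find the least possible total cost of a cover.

9

Bravo, Echo together cover every stop (Bravo ∪ Echo = {0, 1, 2, 3, 4, 5, 6, 7}); total cost 2 + 7 = 9.
The greedy pick Atlas, Gala, Echo costs 12; no covering selection beats 9.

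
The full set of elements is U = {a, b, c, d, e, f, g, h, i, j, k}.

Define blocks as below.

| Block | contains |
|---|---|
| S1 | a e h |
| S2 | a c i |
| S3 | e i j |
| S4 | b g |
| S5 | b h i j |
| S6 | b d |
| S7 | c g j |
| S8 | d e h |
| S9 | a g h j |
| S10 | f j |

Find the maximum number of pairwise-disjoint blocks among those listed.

4

S2, S4, S8, S10 are pairwise disjoint (S2={a,c,i}; S4={b,g}; S8={d,e,h}; S10={f,j}).
Every remaining block overlaps one of these, and no 5 of the listed blocks are pairwise disjoint, so 4 is the maximum.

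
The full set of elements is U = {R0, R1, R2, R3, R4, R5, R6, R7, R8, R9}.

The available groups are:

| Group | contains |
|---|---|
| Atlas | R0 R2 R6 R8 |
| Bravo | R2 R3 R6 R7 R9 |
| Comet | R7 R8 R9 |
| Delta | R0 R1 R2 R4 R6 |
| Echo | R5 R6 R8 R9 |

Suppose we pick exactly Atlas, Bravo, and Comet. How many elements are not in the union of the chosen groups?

3

Union of Atlas, Bravo, Comet = {R0, R2, R3, R6, R7, R8, R9}.
Not covered: R1, R4, R5 — 3 elements.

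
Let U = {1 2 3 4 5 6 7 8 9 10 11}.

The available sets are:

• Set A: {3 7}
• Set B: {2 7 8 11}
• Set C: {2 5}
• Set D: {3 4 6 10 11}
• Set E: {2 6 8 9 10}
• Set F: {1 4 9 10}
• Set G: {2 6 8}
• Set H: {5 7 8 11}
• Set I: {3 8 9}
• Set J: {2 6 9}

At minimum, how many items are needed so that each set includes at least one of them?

Take T = {2, 3, 4, 7}. Each listed set contains at least one of these, so T is a hitting set of size 4.
No choice of 3 items meets every set, so 4 is the minimum.

4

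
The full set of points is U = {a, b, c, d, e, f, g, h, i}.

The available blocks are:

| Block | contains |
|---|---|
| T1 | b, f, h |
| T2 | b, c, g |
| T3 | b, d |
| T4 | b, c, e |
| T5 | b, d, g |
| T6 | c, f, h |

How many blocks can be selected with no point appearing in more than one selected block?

2

T5, T6 are pairwise disjoint (T5={b,d,g}; T6={c,f,h}).
Every remaining block overlaps one of these, and no 3 of the listed blocks are pairwise disjoint, so 2 is the maximum.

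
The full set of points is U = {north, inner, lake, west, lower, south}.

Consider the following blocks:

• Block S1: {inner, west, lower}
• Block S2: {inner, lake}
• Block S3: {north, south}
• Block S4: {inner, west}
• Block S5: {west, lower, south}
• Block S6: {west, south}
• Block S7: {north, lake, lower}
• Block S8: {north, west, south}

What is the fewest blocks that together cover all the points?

S1, S6, and S7 cover everything between them: the union {north, inner, lake, west, lower, south} is all of U.
No 2 of the 8 blocks cover everything (all 28 combinations miss at least one point), so 3 is optimal.

3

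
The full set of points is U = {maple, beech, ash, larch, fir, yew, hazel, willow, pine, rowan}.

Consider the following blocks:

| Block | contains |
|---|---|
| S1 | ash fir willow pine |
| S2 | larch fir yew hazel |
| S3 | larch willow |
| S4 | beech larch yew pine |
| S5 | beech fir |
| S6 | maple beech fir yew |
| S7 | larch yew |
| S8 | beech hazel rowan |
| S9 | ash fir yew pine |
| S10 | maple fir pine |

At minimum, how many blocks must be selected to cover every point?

Take {S3, S8, S9, S10}. Their union is {maple, beech, ash, larch, fir, yew, hazel, willow, pine, rowan}, which is all 10 points.
No 3 of the 10 blocks cover everything (all 120 combinations miss at least one point), so 4 is optimal.

4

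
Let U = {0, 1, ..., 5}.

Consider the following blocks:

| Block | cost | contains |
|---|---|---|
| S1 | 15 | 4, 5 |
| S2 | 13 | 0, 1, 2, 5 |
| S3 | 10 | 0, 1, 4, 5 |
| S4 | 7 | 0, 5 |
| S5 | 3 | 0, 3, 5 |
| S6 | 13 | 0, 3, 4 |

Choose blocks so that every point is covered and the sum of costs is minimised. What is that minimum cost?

S2, S6 together cover every point (S2 ∪ S6 = {0, 1, 2, 3, 4, 5}); total cost 13 + 13 = 26.
No covering selection has total cost below 26.

26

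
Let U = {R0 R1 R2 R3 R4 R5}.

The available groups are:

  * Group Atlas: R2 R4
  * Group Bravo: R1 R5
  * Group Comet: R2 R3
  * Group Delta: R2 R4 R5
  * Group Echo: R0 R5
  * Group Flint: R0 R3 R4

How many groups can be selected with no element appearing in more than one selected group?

Bravo, Flint are pairwise disjoint (Bravo={R1,R5}; Flint={R0,R3,R4}).
Every remaining group overlaps one of these, and no 3 of the listed groups are pairwise disjoint, so 2 is the maximum.

2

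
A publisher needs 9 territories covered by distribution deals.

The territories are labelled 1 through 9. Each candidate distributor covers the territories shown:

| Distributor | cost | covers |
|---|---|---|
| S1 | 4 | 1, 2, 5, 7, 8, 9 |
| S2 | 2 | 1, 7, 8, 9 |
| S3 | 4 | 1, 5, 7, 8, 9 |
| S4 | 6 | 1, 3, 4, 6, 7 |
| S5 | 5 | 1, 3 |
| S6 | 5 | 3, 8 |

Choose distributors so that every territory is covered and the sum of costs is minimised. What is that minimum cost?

S1, S4 together cover every territory (S1 ∪ S4 = {1, 2, 3, 4, 5, 6, 7, 8, 9}); total cost 4 + 6 = 10.
The greedy pick S2, S1, S4 costs 12; no covering selection beats 10.

10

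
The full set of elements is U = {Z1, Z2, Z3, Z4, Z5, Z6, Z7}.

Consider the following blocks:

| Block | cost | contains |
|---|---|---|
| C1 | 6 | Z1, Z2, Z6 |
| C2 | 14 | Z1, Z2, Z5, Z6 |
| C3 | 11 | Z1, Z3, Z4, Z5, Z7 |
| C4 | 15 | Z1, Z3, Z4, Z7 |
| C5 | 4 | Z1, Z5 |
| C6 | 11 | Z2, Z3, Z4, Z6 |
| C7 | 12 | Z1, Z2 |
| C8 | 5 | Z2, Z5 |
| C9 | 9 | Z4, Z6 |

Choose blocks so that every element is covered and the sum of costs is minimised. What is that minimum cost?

C1, C3 together cover every element (C1 ∪ C3 = {Z1, Z2, Z3, Z4, Z5, Z6, Z7}); total cost 6 + 11 = 17.
No covering selection has total cost below 17.

17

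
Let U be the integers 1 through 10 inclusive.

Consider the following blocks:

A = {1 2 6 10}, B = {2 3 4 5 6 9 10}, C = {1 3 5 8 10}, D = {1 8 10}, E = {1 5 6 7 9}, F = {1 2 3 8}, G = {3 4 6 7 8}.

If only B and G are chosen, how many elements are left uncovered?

1

Union of B, G = {2, 3, 4, 5, 6, 7, 8, 9, 10}.
Not covered: 1 — 1 element.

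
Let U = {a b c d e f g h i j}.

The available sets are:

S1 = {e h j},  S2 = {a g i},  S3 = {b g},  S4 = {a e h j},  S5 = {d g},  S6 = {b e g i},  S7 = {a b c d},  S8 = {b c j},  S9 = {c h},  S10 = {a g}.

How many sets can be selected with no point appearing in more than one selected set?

S9, S10 are pairwise disjoint (S9={c,h}; S10={a,g}).
Every remaining set overlaps one of these, and no 3 of the listed sets are pairwise disjoint, so 2 is the maximum.

2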